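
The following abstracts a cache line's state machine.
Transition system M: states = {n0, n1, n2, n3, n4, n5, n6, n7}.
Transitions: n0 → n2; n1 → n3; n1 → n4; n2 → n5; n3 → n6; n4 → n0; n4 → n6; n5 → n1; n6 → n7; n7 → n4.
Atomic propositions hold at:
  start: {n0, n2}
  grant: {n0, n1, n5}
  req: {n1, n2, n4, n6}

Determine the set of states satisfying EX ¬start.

Sat(¬start) = {n1, n3, n4, n5, n6, n7}
Sat(EX ¬start) = {s : some successor in {n1, n3, n4, n5, n6, n7}} = {n1, n2, n3, n4, n5, n6, n7}

{n1, n2, n3, n4, n5, n6, n7}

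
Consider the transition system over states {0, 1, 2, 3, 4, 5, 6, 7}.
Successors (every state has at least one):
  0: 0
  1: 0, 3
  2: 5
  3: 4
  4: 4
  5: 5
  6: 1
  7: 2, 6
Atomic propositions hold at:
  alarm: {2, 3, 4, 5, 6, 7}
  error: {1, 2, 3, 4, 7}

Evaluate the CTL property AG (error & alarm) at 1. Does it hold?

No

Sat(error & alarm) = {2, 3, 4, 7}
AG (error & alarm): greatest fixpoint, start Z0 = {2, 3, 4, 7}, keep only states in Sat with every successor in Z. Z1 = {3, 4}; fixed.
Sat(AG (error & alarm)) = {3, 4}
1 ∉ Sat(AG (error & alarm)) = {3, 4}, so the formula does not hold at 1.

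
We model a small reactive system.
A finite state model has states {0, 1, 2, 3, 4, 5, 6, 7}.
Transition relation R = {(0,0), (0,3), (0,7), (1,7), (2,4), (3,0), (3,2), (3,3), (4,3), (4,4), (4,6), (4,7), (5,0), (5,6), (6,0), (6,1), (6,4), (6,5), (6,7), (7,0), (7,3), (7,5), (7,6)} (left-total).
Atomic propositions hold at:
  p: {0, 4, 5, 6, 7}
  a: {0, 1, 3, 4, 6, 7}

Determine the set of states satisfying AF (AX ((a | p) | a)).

Sat(a | p) = {0, 1, 3, 4, 5, 6, 7}
Sat((a | p) | a) = {0, 1, 3, 4, 5, 6, 7}
Sat(AX ((a | p) | a)) = {s : every successor in {0, 1, 3, 4, 5, 6, 7}} = {0, 1, 2, 4, 5, 6, 7}
AF (AX ((a | p) | a)): least fixpoint, start Z0 = {0, 1, 2, 4, 5, 6, 7}, add states with every successor in Z. Already a fixed point.
Sat(AF (AX ((a | p) | a))) = {0, 1, 2, 4, 5, 6, 7}

{0, 1, 2, 4, 5, 6, 7}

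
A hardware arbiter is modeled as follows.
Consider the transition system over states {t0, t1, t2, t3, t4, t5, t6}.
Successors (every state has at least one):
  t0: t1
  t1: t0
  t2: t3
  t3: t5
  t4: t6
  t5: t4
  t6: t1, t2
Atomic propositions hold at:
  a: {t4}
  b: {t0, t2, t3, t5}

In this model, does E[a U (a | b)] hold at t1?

Sat(a | b) = {t0, t2, t3, t4, t5}
E[a U (a | b)]: least fixpoint, start Z0 = Sat((a | b)) = {t0, t2, t3, t4, t5}, add states in Sat(a) with some successor in Z. Already a fixed point.
Sat(E[a U (a | b)]) = {t0, t2, t3, t4, t5}
t1 ∉ Sat(E[a U (a | b)]) = {t0, t2, t3, t4, t5}, so the formula does not hold at t1.

No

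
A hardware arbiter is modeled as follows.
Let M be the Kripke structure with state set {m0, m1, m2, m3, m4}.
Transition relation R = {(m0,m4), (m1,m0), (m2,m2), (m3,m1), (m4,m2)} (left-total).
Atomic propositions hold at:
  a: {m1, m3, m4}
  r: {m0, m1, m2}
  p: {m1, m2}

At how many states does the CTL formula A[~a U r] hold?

3

Sat(~a) = {m0, m2}
A[~a U r]: least fixpoint, start Z0 = Sat(r) = {m0, m1, m2}, add states in Sat(~a) with every successor in Z. Already a fixed point.
Sat(A[~a U r]) = {m0, m1, m2}
|Sat(A[~a U r])| = |{m0, m1, m2}| = 3.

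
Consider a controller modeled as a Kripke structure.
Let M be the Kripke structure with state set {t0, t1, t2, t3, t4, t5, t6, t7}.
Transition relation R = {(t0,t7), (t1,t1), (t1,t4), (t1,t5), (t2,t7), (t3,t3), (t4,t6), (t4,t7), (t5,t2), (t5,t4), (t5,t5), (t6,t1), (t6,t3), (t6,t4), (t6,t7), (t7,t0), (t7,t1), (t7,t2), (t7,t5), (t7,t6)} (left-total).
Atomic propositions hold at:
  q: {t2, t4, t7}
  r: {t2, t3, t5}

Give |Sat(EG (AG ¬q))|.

Sat(¬q) = {t0, t1, t3, t5, t6}
AG ¬q: greatest fixpoint, start Z0 = {t0, t1, t3, t5, t6}, keep only states in Sat with every successor in Z. Z1 = {t3}; fixed.
Sat(AG ¬q) = {t3}
EG (AG ¬q): greatest fixpoint, start Z0 = {t3}, keep only states in Sat with some successor in Z. Already a fixed point.
Sat(EG (AG ¬q)) = {t3}
|Sat(EG (AG ¬q))| = |{t3}| = 1.

1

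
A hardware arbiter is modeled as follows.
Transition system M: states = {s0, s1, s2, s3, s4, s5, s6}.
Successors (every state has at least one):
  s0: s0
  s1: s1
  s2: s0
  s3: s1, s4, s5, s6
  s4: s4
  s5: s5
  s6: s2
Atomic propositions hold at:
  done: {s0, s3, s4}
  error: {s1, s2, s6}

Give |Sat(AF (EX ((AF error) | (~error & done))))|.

6

AF error: least fixpoint, start Z0 = {s1, s2, s6}, add states with every successor in Z. Already a fixed point.
Sat(AF error) = {s1, s2, s6}
Sat(~error) = {s0, s3, s4, s5}
Sat(~error & done) = {s0, s3, s4}
Sat((AF error) | (~error & done)) = {s0, s1, s2, s3, s4, s6}
Sat(EX ((AF error) | (~error & done))) = {s : some successor in {s0, s1, s2, s3, s4, s6}} = {s0, s1, s2, s3, s4, s6}
AF (EX ((AF error) | (~error & done))): least fixpoint, start Z0 = {s0, s1, s2, s3, s4, s6}, add states with every successor in Z. Already a fixed point.
Sat(AF (EX ((AF error) | (~error & done)))) = {s0, s1, s2, s3, s4, s6}
|Sat(AF (EX ((AF error) | (~error & done))))| = |{s0, s1, s2, s3, s4, s6}| = 6.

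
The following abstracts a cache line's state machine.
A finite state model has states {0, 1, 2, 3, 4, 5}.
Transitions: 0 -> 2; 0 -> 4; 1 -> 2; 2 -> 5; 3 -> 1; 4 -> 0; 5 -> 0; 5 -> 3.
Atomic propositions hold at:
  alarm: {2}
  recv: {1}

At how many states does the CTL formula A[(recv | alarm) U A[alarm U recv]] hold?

1

Sat(recv | alarm) = {1, 2}
A[alarm U recv]: least fixpoint, start Z0 = Sat(recv) = {1}, add states in Sat(alarm) with every successor in Z. Already a fixed point.
Sat(A[alarm U recv]) = {1}
A[(recv | alarm) U A[alarm U recv]]: least fixpoint, start Z0 = Sat(A[alarm U recv]) = {1}, add states in Sat(recv | alarm) with every successor in Z. Already a fixed point.
Sat(A[(recv | alarm) U A[alarm U recv]]) = {1}
|Sat(A[(recv | alarm) U A[alarm U recv]])| = |{1}| = 1.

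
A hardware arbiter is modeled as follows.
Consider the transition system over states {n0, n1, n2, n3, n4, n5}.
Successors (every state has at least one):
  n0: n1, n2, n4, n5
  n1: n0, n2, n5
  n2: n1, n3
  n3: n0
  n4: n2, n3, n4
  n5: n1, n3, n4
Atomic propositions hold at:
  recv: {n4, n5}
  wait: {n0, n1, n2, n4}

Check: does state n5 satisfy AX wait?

Sat(AX wait) = {s : every successor in {n0, n1, n2, n4}} = {n3}
n5 ∉ Sat(AX wait) = {n3}, so the formula does not hold at n5.

No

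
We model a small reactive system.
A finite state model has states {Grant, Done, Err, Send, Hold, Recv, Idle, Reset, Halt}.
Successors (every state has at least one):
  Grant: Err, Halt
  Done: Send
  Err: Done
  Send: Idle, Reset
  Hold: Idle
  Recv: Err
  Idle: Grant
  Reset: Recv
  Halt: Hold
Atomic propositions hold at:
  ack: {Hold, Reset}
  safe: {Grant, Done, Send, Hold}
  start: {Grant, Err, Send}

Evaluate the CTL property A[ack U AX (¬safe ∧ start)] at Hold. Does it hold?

Sat(¬safe) = {Err, Recv, Idle, Reset, Halt}
Sat(¬safe ∧ start) = {Err}
Sat(AX (¬safe ∧ start)) = {s : every successor in {Err}} = {Recv}
A[ack U AX (¬safe ∧ start)]: least fixpoint, start Z0 = Sat(AX (¬safe ∧ start)) = {Recv}, add states in Sat(ack) with every successor in Z. Z1 = {Recv, Reset}; fixed.
Sat(A[ack U AX (¬safe ∧ start)]) = {Recv, Reset}
Hold ∉ Sat(A[ack U AX (¬safe ∧ start)]) = {Recv, Reset}, so the formula does not hold at Hold.

No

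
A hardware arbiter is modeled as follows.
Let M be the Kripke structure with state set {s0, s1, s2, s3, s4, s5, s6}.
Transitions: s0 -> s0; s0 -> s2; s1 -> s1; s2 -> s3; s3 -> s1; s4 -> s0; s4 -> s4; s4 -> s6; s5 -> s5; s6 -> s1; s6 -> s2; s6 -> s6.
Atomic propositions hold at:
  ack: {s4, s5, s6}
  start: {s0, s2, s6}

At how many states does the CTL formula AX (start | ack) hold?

Sat(start | ack) = {s0, s2, s4, s5, s6}
Sat(AX (start | ack)) = {s : every successor in {s0, s2, s4, s5, s6}} = {s0, s4, s5}
|Sat(AX (start | ack))| = |{s0, s4, s5}| = 3.

3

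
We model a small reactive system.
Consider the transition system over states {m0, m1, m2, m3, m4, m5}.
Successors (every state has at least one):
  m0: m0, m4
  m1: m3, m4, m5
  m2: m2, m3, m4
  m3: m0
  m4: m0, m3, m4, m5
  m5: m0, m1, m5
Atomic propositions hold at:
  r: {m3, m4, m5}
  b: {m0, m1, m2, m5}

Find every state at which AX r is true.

{m1}

Sat(AX r) = {s : every successor in {m3, m4, m5}} = {m1}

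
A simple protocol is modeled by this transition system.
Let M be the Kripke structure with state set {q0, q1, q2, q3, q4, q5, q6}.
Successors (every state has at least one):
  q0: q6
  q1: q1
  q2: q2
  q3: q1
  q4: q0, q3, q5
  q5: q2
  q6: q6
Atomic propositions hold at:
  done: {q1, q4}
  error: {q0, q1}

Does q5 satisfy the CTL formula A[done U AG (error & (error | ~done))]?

Sat(~done) = {q0, q2, q3, q5, q6}
Sat(error | ~done) = {q0, q1, q2, q3, q5, q6}
Sat(error & (error | ~done)) = {q0, q1}
AG (error & (error | ~done)): greatest fixpoint, start Z0 = {q0, q1}, keep only states in Sat with every successor in Z. Z1 = {q1}; fixed.
Sat(AG (error & (error | ~done))) = {q1}
A[done U AG (error & (error | ~done))]: least fixpoint, start Z0 = Sat(AG (error & (error | ~done))) = {q1}, add states in Sat(done) with every successor in Z. Already a fixed point.
Sat(A[done U AG (error & (error | ~done))]) = {q1}
q5 ∉ Sat(A[done U AG (error & (error | ~done))]) = {q1}, so the formula does not hold at q5.

No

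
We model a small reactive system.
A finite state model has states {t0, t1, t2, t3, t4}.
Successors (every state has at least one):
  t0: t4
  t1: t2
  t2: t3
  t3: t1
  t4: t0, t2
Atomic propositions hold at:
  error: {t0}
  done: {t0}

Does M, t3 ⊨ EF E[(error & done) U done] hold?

Sat(error & done) = {t0}
E[(error & done) U done]: least fixpoint, start Z0 = Sat(done) = {t0}, add states in Sat(error & done) with some successor in Z. Already a fixed point.
Sat(E[(error & done) U done]) = {t0}
EF E[(error & done) U done]: least fixpoint, start Z0 = {t0}, add states with some successor in Z. Z1 = {t0, t4}; fixed.
Sat(EF E[(error & done) U done]) = {t0, t4}
t3 ∉ Sat(EF E[(error & done) U done]) = {t0, t4}, so the formula does not hold at t3.

No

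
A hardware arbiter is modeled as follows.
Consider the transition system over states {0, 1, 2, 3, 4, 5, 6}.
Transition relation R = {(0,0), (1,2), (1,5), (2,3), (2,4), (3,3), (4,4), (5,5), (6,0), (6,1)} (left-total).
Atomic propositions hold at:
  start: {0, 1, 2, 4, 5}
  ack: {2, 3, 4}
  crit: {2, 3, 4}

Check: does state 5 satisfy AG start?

Yes

AG start: greatest fixpoint, start Z0 = {0, 1, 2, 4, 5}, keep only states in Sat with every successor in Z. Z1 = {0, 1, 4, 5}; Z2 = {0, 4, 5}; fixed.
Sat(AG start) = {0, 4, 5}
5 ∈ Sat(AG start) = {0, 4, 5}, so the formula holds at 5.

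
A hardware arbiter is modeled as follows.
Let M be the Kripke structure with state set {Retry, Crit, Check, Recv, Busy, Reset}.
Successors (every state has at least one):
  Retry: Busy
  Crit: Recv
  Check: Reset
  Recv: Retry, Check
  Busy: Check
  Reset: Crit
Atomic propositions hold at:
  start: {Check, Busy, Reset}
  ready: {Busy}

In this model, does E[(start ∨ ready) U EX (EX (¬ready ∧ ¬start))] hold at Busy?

Yes

Sat(start ∨ ready) = {Check, Busy, Reset}
Sat(¬ready) = {Retry, Crit, Check, Recv, Reset}
Sat(¬start) = {Retry, Crit, Recv}
Sat(¬ready ∧ ¬start) = {Retry, Crit, Recv}
Sat(EX (¬ready ∧ ¬start)) = {s : some successor in {Retry, Crit, Recv}} = {Crit, Recv, Reset}
Sat(EX (EX (¬ready ∧ ¬start))) = {s : some successor in {Crit, Recv, Reset}} = {Crit, Check, Reset}
E[(start ∨ ready) U EX (EX (¬ready ∧ ¬start))]: least fixpoint, start Z0 = Sat(EX (EX (¬ready ∧ ¬start))) = {Crit, Check, Reset}, add states in Sat(start ∨ ready) with some successor in Z. Z1 = {Crit, Check, Busy, Reset}; fixed.
Sat(E[(start ∨ ready) U EX (EX (¬ready ∧ ¬start))]) = {Crit, Check, Busy, Reset}
Busy ∈ Sat(E[(start ∨ ready) U EX (EX (¬ready ∧ ¬start))]) = {Crit, Check, Busy, Reset}, so the formula holds at Busy.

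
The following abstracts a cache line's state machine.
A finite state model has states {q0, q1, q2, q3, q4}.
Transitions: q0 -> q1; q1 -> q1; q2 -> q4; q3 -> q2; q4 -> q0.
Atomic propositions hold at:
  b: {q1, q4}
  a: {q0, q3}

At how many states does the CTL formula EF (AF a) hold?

4

AF a: least fixpoint, start Z0 = {q0, q3}, add states with every successor in Z. Z1 = {q0, q3, q4}; Z2 = {q0, q2, q3, q4}; fixed.
Sat(AF a) = {q0, q2, q3, q4}
EF (AF a): least fixpoint, start Z0 = {q0, q2, q3, q4}, add states with some successor in Z. Already a fixed point.
Sat(EF (AF a)) = {q0, q2, q3, q4}
|Sat(EF (AF a))| = |{q0, q2, q3, q4}| = 4.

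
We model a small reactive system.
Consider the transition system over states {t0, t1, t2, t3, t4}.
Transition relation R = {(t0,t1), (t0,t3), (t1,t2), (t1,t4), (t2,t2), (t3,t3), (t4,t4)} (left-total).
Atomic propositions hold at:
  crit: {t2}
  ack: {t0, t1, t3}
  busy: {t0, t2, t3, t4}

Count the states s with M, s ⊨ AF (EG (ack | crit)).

4

Sat(ack | crit) = {t0, t1, t2, t3}
EG (ack | crit): greatest fixpoint, start Z0 = {t0, t1, t2, t3}, keep only states in Sat with some successor in Z. Already a fixed point.
Sat(EG (ack | crit)) = {t0, t1, t2, t3}
AF (EG (ack | crit)): least fixpoint, start Z0 = {t0, t1, t2, t3}, add states with every successor in Z. Already a fixed point.
Sat(AF (EG (ack | crit))) = {t0, t1, t2, t3}
|Sat(AF (EG (ack | crit)))| = |{t0, t1, t2, t3}| = 4.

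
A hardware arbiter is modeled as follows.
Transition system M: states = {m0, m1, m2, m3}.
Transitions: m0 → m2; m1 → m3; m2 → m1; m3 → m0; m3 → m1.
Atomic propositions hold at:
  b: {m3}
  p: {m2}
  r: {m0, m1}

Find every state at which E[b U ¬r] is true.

{m2, m3}

Sat(¬r) = {m2, m3}
E[b U ¬r]: least fixpoint, start Z0 = Sat(¬r) = {m2, m3}, add states in Sat(b) with some successor in Z. Already a fixed point.
Sat(E[b U ¬r]) = {m2, m3}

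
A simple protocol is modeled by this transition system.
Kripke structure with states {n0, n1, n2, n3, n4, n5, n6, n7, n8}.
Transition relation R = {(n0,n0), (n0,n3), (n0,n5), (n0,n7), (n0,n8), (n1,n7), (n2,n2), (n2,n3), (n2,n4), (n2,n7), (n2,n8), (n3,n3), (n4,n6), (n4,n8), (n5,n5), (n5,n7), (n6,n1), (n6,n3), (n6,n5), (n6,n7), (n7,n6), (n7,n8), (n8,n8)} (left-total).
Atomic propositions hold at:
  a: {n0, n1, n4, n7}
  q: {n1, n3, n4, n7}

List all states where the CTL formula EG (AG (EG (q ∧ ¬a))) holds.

Sat(¬a) = {n2, n3, n5, n6, n8}
Sat(q ∧ ¬a) = {n3}
EG (q ∧ ¬a): greatest fixpoint, start Z0 = {n3}, keep only states in Sat with some successor in Z. Already a fixed point.
Sat(EG (q ∧ ¬a)) = {n3}
AG (EG (q ∧ ¬a)): greatest fixpoint, start Z0 = {n3}, keep only states in Sat with every successor in Z. Already a fixed point.
Sat(AG (EG (q ∧ ¬a))) = {n3}
EG (AG (EG (q ∧ ¬a))): greatest fixpoint, start Z0 = {n3}, keep only states in Sat with some successor in Z. Already a fixed point.
Sat(EG (AG (EG (q ∧ ¬a)))) = {n3}

{n3}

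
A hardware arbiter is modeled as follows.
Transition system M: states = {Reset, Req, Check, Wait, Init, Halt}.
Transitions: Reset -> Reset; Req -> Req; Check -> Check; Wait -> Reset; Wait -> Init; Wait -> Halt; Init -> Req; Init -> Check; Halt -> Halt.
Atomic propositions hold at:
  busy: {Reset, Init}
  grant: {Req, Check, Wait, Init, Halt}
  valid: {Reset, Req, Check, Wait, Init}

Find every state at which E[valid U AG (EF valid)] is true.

EF valid: least fixpoint, start Z0 = {Reset, Req, Check, Wait, Init}, add states with some successor in Z. Already a fixed point.
Sat(EF valid) = {Reset, Req, Check, Wait, Init}
AG (EF valid): greatest fixpoint, start Z0 = {Reset, Req, Check, Wait, Init}, keep only states in Sat with every successor in Z. Z1 = {Reset, Req, Check, Init}; fixed.
Sat(AG (EF valid)) = {Reset, Req, Check, Init}
E[valid U AG (EF valid)]: least fixpoint, start Z0 = Sat(AG (EF valid)) = {Reset, Req, Check, Init}, add states in Sat(valid) with some successor in Z. Z1 = {Reset, Req, Check, Wait, Init}; fixed.
Sat(E[valid U AG (EF valid)]) = {Reset, Req, Check, Wait, Init}

{Reset, Req, Check, Wait, Init}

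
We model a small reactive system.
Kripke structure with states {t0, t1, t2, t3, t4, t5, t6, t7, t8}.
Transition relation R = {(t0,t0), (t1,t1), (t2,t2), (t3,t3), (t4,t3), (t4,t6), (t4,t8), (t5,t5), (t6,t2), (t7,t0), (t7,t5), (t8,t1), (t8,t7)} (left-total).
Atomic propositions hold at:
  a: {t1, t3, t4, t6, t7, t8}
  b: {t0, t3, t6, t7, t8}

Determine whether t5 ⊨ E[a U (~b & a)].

No

Sat(~b) = {t1, t2, t4, t5}
Sat(~b & a) = {t1, t4}
E[a U (~b & a)]: least fixpoint, start Z0 = Sat((~b & a)) = {t1, t4}, add states in Sat(a) with some successor in Z. Z1 = {t1, t4, t8}; fixed.
Sat(E[a U (~b & a)]) = {t1, t4, t8}
t5 ∉ Sat(E[a U (~b & a)]) = {t1, t4, t8}, so the formula does not hold at t5.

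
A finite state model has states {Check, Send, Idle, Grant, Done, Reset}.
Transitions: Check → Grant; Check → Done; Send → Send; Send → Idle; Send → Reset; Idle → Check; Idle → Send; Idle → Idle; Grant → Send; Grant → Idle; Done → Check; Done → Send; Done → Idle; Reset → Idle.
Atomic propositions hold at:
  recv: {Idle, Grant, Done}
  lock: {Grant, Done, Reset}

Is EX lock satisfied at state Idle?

No

Sat(EX lock) = {s : some successor in {Grant, Done, Reset}} = {Check, Send}
Idle ∉ Sat(EX lock) = {Check, Send}, so the formula does not hold at Idle.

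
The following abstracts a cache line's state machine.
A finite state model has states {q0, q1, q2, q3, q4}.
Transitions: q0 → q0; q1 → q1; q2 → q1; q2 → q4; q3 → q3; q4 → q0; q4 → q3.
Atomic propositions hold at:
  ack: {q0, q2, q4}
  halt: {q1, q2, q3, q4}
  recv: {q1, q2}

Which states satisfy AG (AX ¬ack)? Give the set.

Sat(¬ack) = {q1, q3}
Sat(AX ¬ack) = {s : every successor in {q1, q3}} = {q1, q3}
AG (AX ¬ack): greatest fixpoint, start Z0 = {q1, q3}, keep only states in Sat with every successor in Z. Already a fixed point.
Sat(AG (AX ¬ack)) = {q1, q3}

{q1, q3}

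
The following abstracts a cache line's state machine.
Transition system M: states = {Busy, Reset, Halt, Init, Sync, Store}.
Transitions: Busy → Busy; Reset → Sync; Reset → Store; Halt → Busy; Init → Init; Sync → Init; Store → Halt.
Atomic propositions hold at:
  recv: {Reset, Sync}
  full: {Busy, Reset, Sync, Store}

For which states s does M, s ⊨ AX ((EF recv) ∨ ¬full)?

{Init, Sync, Store}

EF recv: least fixpoint, start Z0 = {Reset, Sync}, add states with some successor in Z. Already a fixed point.
Sat(EF recv) = {Reset, Sync}
Sat(¬full) = {Halt, Init}
Sat((EF recv) ∨ ¬full) = {Reset, Halt, Init, Sync}
Sat(AX ((EF recv) ∨ ¬full)) = {s : every successor in {Reset, Halt, Init, Sync}} = {Init, Sync, Store}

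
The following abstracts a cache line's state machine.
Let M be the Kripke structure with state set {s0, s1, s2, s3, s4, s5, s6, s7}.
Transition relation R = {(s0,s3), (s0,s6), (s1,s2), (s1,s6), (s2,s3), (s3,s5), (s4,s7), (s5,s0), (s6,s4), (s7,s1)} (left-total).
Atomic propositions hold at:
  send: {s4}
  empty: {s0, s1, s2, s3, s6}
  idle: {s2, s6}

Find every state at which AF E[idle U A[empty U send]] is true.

A[empty U send]: least fixpoint, start Z0 = Sat(send) = {s4}, add states in Sat(empty) with every successor in Z. Z1 = {s4, s6}; fixed.
Sat(A[empty U send]) = {s4, s6}
E[idle U A[empty U send]]: least fixpoint, start Z0 = Sat(A[empty U send]) = {s4, s6}, add states in Sat(idle) with some successor in Z. Already a fixed point.
Sat(E[idle U A[empty U send]]) = {s4, s6}
AF E[idle U A[empty U send]]: least fixpoint, start Z0 = {s4, s6}, add states with every successor in Z. Already a fixed point.
Sat(AF E[idle U A[empty U send]]) = {s4, s6}

{s4, s6}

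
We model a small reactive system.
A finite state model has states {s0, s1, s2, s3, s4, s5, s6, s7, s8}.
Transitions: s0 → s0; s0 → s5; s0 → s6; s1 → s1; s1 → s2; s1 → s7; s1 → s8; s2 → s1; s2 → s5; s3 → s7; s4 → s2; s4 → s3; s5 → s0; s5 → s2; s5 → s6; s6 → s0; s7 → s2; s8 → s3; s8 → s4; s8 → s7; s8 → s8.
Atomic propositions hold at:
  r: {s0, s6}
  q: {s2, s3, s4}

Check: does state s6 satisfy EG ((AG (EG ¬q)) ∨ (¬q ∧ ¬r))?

No

Sat(¬q) = {s0, s1, s5, s6, s7, s8}
EG ¬q: greatest fixpoint, start Z0 = {s0, s1, s5, s6, s7, s8}, keep only states in Sat with some successor in Z. Z1 = {s0, s1, s5, s6, s8}; fixed.
Sat(EG ¬q) = {s0, s1, s5, s6, s8}
AG (EG ¬q): greatest fixpoint, start Z0 = {s0, s1, s5, s6, s8}, keep only states in Sat with every successor in Z. Z1 = {s0, s6}; Z2 = {s6}; Z3 = ∅; fixed.
Sat(AG (EG ¬q)) = ∅
Sat(¬r) = {s1, s2, s3, s4, s5, s7, s8}
Sat(¬q ∧ ¬r) = {s1, s5, s7, s8}
Sat((AG (EG ¬q)) ∨ (¬q ∧ ¬r)) = {s1, s5, s7, s8}
EG ((AG (EG ¬q)) ∨ (¬q ∧ ¬r)): greatest fixpoint, start Z0 = {s1, s5, s7, s8}, keep only states in Sat with some successor in Z. Z1 = {s1, s8}; fixed.
Sat(EG ((AG (EG ¬q)) ∨ (¬q ∧ ¬r))) = {s1, s8}
s6 ∉ Sat(EG ((AG (EG ¬q)) ∨ (¬q ∧ ¬r))) = {s1, s8}, so the formula does not hold at s6.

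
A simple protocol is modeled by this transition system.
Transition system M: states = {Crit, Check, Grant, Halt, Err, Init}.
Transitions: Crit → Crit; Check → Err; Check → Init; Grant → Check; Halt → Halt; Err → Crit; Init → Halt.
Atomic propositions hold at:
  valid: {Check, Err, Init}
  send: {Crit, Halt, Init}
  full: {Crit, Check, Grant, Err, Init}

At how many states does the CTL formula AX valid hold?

Sat(AX valid) = {s : every successor in {Check, Err, Init}} = {Check, Grant}
|Sat(AX valid)| = |{Check, Grant}| = 2.

2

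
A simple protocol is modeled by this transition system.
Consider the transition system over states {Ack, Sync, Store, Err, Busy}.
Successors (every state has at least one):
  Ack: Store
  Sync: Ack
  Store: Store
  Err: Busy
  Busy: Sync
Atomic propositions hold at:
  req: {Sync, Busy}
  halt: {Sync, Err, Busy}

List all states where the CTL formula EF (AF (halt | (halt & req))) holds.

{Sync, Err, Busy}

Sat(halt & req) = {Sync, Busy}
Sat(halt | (halt & req)) = {Sync, Err, Busy}
AF (halt | (halt & req)): least fixpoint, start Z0 = {Sync, Err, Busy}, add states with every successor in Z. Already a fixed point.
Sat(AF (halt | (halt & req))) = {Sync, Err, Busy}
EF (AF (halt | (halt & req))): least fixpoint, start Z0 = {Sync, Err, Busy}, add states with some successor in Z. Already a fixed point.
Sat(EF (AF (halt | (halt & req)))) = {Sync, Err, Busy}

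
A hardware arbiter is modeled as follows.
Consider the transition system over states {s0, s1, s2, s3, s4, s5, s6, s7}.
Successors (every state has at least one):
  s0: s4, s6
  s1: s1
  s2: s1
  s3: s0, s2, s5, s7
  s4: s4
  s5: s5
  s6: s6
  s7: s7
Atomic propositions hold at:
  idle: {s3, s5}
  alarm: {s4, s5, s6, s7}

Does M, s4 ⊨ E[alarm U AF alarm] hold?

Yes

AF alarm: least fixpoint, start Z0 = {s4, s5, s6, s7}, add states with every successor in Z. Z1 = {s0, s4, s5, s6, s7}; fixed.
Sat(AF alarm) = {s0, s4, s5, s6, s7}
E[alarm U AF alarm]: least fixpoint, start Z0 = Sat(AF alarm) = {s0, s4, s5, s6, s7}, add states in Sat(alarm) with some successor in Z. Already a fixed point.
Sat(E[alarm U AF alarm]) = {s0, s4, s5, s6, s7}
s4 ∈ Sat(E[alarm U AF alarm]) = {s0, s4, s5, s6, s7}, so the formula holds at s4.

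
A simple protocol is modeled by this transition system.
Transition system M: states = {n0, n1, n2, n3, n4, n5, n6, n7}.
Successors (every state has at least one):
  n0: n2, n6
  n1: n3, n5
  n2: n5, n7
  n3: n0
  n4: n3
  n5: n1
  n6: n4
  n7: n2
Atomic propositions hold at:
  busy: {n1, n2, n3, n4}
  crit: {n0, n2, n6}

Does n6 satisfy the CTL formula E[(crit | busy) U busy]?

Yes

Sat(crit | busy) = {n0, n1, n2, n3, n4, n6}
E[(crit | busy) U busy]: least fixpoint, start Z0 = Sat(busy) = {n1, n2, n3, n4}, add states in Sat(crit | busy) with some successor in Z. Z1 = {n0, n1, n2, n3, n4, n6}; fixed.
Sat(E[(crit | busy) U busy]) = {n0, n1, n2, n3, n4, n6}
n6 ∈ Sat(E[(crit | busy) U busy]) = {n0, n1, n2, n3, n4, n6}, so the formula holds at n6.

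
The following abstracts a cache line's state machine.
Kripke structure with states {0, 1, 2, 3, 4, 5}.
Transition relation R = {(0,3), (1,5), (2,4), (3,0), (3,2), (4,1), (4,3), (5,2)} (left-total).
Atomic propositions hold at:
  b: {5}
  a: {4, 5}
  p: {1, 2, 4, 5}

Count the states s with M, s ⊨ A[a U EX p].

Sat(EX p) = {s : some successor in {1, 2, 4, 5}} = {1, 2, 3, 4, 5}
A[a U EX p]: least fixpoint, start Z0 = Sat(EX p) = {1, 2, 3, 4, 5}, add states in Sat(a) with every successor in Z. Already a fixed point.
Sat(A[a U EX p]) = {1, 2, 3, 4, 5}
|Sat(A[a U EX p])| = |{1, 2, 3, 4, 5}| = 5.

5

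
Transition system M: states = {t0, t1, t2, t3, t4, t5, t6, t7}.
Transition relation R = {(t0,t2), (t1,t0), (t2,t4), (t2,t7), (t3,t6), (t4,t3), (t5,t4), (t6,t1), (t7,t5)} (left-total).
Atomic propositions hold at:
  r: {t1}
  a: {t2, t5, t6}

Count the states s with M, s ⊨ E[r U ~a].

5

Sat(~a) = {t0, t1, t3, t4, t7}
E[r U ~a]: least fixpoint, start Z0 = Sat(~a) = {t0, t1, t3, t4, t7}, add states in Sat(r) with some successor in Z. Already a fixed point.
Sat(E[r U ~a]) = {t0, t1, t3, t4, t7}
|Sat(E[r U ~a])| = |{t0, t1, t3, t4, t7}| = 5.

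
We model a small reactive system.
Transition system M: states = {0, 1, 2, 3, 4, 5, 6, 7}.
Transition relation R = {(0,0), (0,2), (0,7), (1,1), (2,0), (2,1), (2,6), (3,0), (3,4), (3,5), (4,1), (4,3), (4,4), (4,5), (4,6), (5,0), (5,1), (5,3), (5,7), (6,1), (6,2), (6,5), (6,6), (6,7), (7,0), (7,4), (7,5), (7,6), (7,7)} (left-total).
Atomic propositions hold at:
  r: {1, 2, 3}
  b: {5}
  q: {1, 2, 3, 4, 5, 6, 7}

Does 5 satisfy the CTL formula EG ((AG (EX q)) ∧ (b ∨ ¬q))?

Yes

Sat(EX q) = {s : some successor in {1, 2, 3, 4, 5, 6, 7}} = {0, 1, 2, 3, 4, 5, 6, 7}
AG (EX q): greatest fixpoint, start Z0 = {0, 1, 2, 3, 4, 5, 6, 7}, keep only states in Sat with every successor in Z. Already a fixed point.
Sat(AG (EX q)) = {0, 1, 2, 3, 4, 5, 6, 7}
Sat(¬q) = {0}
Sat(b ∨ ¬q) = {0, 5}
Sat((AG (EX q)) ∧ (b ∨ ¬q)) = {0, 5}
EG ((AG (EX q)) ∧ (b ∨ ¬q)): greatest fixpoint, start Z0 = {0, 5}, keep only states in Sat with some successor in Z. Already a fixed point.
Sat(EG ((AG (EX q)) ∧ (b ∨ ¬q))) = {0, 5}
5 ∈ Sat(EG ((AG (EX q)) ∧ (b ∨ ¬q))) = {0, 5}, so the formula holds at 5.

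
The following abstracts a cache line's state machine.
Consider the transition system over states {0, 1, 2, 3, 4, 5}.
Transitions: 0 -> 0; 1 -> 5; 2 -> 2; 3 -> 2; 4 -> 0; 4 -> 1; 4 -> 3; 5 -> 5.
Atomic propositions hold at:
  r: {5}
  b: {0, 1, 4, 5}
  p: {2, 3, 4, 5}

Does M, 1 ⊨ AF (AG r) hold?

Yes

AG r: greatest fixpoint, start Z0 = {5}, keep only states in Sat with every successor in Z. Already a fixed point.
Sat(AG r) = {5}
AF (AG r): least fixpoint, start Z0 = {5}, add states with every successor in Z. Z1 = {1, 5}; fixed.
Sat(AF (AG r)) = {1, 5}
1 ∈ Sat(AF (AG r)) = {1, 5}, so the formula holds at 1.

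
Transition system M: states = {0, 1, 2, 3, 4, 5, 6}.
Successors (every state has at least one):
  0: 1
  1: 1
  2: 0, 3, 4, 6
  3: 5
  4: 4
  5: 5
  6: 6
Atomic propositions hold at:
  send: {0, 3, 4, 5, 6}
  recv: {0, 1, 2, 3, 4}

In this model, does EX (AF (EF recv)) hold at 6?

No

EF recv: least fixpoint, start Z0 = {0, 1, 2, 3, 4}, add states with some successor in Z. Already a fixed point.
Sat(EF recv) = {0, 1, 2, 3, 4}
AF (EF recv): least fixpoint, start Z0 = {0, 1, 2, 3, 4}, add states with every successor in Z. Already a fixed point.
Sat(AF (EF recv)) = {0, 1, 2, 3, 4}
Sat(EX (AF (EF recv))) = {s : some successor in {0, 1, 2, 3, 4}} = {0, 1, 2, 4}
6 ∉ Sat(EX (AF (EF recv))) = {0, 1, 2, 4}, so the formula does not hold at 6.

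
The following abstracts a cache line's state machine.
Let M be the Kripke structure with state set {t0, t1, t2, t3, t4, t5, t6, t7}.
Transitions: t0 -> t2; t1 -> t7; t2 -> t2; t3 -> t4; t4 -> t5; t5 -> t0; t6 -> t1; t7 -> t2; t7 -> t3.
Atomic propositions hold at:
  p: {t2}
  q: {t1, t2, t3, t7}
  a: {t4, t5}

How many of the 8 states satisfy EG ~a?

5

Sat(~a) = {t0, t1, t2, t3, t6, t7}
EG ~a: greatest fixpoint, start Z0 = {t0, t1, t2, t3, t6, t7}, keep only states in Sat with some successor in Z. Z1 = {t0, t1, t2, t6, t7}; fixed.
Sat(EG ~a) = {t0, t1, t2, t6, t7}
|Sat(EG ~a)| = |{t0, t1, t2, t6, t7}| = 5.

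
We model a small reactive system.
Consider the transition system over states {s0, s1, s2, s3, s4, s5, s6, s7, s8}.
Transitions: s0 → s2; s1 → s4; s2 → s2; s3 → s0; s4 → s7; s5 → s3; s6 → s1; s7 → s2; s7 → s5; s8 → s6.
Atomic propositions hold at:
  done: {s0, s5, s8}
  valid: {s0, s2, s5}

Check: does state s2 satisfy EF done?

EF done: least fixpoint, start Z0 = {s0, s5, s8}, add states with some successor in Z. Z1 = {s0, s3, s5, s7, s8}; Z2 = {s0, s3, s4, s5, s7, s8}; Z3 = {s0, s1, s3, s4, s5, s7, s8}; Z4 = {s0, s1, s3, s4, s5, s6, s7, s8}; fixed.
Sat(EF done) = {s0, s1, s3, s4, s5, s6, s7, s8}
s2 ∉ Sat(EF done) = {s0, s1, s3, s4, s5, s6, s7, s8}, so the formula does not hold at s2.

No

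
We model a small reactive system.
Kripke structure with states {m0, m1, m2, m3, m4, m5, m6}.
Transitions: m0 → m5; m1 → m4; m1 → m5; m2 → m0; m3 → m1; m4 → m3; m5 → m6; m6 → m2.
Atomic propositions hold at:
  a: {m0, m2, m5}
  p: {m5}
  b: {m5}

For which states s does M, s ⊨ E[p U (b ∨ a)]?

{m0, m2, m5}

Sat(b ∨ a) = {m0, m2, m5}
E[p U (b ∨ a)]: least fixpoint, start Z0 = Sat((b ∨ a)) = {m0, m2, m5}, add states in Sat(p) with some successor in Z. Already a fixed point.
Sat(E[p U (b ∨ a)]) = {m0, m2, m5}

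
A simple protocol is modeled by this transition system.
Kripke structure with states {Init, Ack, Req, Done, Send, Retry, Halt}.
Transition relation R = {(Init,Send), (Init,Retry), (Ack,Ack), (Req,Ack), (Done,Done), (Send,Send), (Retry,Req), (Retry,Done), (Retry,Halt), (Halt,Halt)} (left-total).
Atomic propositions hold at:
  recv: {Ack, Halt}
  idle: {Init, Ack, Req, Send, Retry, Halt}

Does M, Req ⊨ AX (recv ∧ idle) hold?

Sat(recv ∧ idle) = {Ack, Halt}
Sat(AX (recv ∧ idle)) = {s : every successor in {Ack, Halt}} = {Ack, Req, Halt}
Req ∈ Sat(AX (recv ∧ idle)) = {Ack, Req, Halt}, so the formula holds at Req.

Yes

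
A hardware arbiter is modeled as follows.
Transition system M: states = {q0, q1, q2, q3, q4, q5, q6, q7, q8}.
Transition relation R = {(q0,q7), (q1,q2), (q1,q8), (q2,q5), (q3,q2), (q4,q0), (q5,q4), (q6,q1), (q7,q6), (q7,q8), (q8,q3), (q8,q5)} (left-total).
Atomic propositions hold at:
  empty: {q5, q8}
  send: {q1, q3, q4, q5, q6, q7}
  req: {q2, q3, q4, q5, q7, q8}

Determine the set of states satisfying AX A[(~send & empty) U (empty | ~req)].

{q2, q4, q6, q7}

Sat(~send) = {q0, q2, q8}
Sat(~send & empty) = {q8}
Sat(~req) = {q0, q1, q6}
Sat(empty | ~req) = {q0, q1, q5, q6, q8}
A[(~send & empty) U (empty | ~req)]: least fixpoint, start Z0 = Sat((empty | ~req)) = {q0, q1, q5, q6, q8}, add states in Sat(~send & empty) with every successor in Z. Already a fixed point.
Sat(A[(~send & empty) U (empty | ~req)]) = {q0, q1, q5, q6, q8}
Sat(AX A[(~send & empty) U (empty | ~req)]) = {s : every successor in {q0, q1, q5, q6, q8}} = {q2, q4, q6, q7}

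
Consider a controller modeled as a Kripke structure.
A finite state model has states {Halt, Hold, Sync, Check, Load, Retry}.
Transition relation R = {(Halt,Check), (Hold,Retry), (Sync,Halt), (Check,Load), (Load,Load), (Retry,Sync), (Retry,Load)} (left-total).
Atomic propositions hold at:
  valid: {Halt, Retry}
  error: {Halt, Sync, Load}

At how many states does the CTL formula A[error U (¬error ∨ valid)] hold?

Sat(¬error) = {Hold, Check, Retry}
Sat(¬error ∨ valid) = {Halt, Hold, Check, Retry}
A[error U (¬error ∨ valid)]: least fixpoint, start Z0 = Sat((¬error ∨ valid)) = {Halt, Hold, Check, Retry}, add states in Sat(error) with every successor in Z. Z1 = {Halt, Hold, Sync, Check, Retry}; fixed.
Sat(A[error U (¬error ∨ valid)]) = {Halt, Hold, Sync, Check, Retry}
|Sat(A[error U (¬error ∨ valid)])| = |{Halt, Hold, Sync, Check, Retry}| = 5.

5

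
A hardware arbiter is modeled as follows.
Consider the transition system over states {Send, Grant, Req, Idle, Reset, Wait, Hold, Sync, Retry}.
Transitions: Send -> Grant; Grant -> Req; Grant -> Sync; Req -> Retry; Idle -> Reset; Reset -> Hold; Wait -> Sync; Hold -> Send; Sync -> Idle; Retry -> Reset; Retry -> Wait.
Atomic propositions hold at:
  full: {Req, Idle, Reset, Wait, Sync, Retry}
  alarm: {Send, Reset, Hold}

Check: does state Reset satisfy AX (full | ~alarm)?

No

Sat(~alarm) = {Grant, Req, Idle, Wait, Sync, Retry}
Sat(full | ~alarm) = {Grant, Req, Idle, Reset, Wait, Sync, Retry}
Sat(AX (full | ~alarm)) = {s : every successor in {Grant, Req, Idle, Reset, Wait, Sync, Retry}} = {Send, Grant, Req, Idle, Wait, Sync, Retry}
Reset ∉ Sat(AX (full | ~alarm)) = {Send, Grant, Req, Idle, Wait, Sync, Retry}, so the formula does not hold at Reset.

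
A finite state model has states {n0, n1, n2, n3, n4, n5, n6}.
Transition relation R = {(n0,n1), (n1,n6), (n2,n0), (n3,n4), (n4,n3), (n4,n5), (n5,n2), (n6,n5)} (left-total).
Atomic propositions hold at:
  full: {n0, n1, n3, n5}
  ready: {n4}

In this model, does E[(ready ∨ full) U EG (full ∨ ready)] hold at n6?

Sat(ready ∨ full) = {n0, n1, n3, n4, n5}
Sat(full ∨ ready) = {n0, n1, n3, n4, n5}
EG (full ∨ ready): greatest fixpoint, start Z0 = {n0, n1, n3, n4, n5}, keep only states in Sat with some successor in Z. Z1 = {n0, n3, n4}; Z2 = {n3, n4}; fixed.
Sat(EG (full ∨ ready)) = {n3, n4}
E[(ready ∨ full) U EG (full ∨ ready)]: least fixpoint, start Z0 = Sat(EG (full ∨ ready)) = {n3, n4}, add states in Sat(ready ∨ full) with some successor in Z. Already a fixed point.
Sat(E[(ready ∨ full) U EG (full ∨ ready)]) = {n3, n4}
n6 ∉ Sat(E[(ready ∨ full) U EG (full ∨ ready)]) = {n3, n4}, so the formula does not hold at n6.

No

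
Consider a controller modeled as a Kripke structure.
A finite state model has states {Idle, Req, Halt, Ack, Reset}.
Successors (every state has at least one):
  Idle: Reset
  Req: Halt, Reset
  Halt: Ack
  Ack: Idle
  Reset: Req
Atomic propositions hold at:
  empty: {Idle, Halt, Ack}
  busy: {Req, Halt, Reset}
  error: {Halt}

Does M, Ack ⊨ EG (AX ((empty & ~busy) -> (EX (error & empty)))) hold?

Sat(~busy) = {Idle, Ack}
Sat(empty & ~busy) = {Idle, Ack}
Sat(error & empty) = {Halt}
Sat(EX (error & empty)) = {s : some successor in {Halt}} = {Req}
Sat((empty & ~busy) -> (EX (error & empty))) = {Req, Halt, Reset}
Sat(AX ((empty & ~busy) -> (EX (error & empty)))) = {s : every successor in {Req, Halt, Reset}} = {Idle, Req, Reset}
EG (AX ((empty & ~busy) -> (EX (error & empty)))): greatest fixpoint, start Z0 = {Idle, Req, Reset}, keep only states in Sat with some successor in Z. Already a fixed point.
Sat(EG (AX ((empty & ~busy) -> (EX (error & empty))))) = {Idle, Req, Reset}
Ack ∉ Sat(EG (AX ((empty & ~busy) -> (EX (error & empty))))) = {Idle, Req, Reset}, so the formula does not hold at Ack.

No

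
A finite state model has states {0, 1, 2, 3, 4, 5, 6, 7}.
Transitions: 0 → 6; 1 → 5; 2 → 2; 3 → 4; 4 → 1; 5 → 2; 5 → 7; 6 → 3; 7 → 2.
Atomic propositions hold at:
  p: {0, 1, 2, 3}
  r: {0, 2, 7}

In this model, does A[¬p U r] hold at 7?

Yes

Sat(¬p) = {4, 5, 6, 7}
A[¬p U r]: least fixpoint, start Z0 = Sat(r) = {0, 2, 7}, add states in Sat(¬p) with every successor in Z. Z1 = {0, 2, 5, 7}; fixed.
Sat(A[¬p U r]) = {0, 2, 5, 7}
7 ∈ Sat(A[¬p U r]) = {0, 2, 5, 7}, so the formula holds at 7.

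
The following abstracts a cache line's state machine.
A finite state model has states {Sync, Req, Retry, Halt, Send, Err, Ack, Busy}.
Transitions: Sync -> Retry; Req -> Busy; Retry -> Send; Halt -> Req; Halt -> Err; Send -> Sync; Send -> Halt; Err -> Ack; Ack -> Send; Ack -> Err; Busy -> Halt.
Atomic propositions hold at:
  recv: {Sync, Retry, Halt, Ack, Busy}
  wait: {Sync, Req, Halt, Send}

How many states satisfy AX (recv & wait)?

2

Sat(recv & wait) = {Sync, Halt}
Sat(AX (recv & wait)) = {s : every successor in {Sync, Halt}} = {Send, Busy}
|Sat(AX (recv & wait))| = |{Send, Busy}| = 2.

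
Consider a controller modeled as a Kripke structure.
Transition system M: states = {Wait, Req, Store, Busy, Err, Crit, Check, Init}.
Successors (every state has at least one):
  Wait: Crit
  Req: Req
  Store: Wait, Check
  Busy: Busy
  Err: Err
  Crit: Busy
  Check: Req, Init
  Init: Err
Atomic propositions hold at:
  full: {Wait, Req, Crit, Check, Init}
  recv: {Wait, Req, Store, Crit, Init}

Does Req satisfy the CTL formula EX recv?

Sat(EX recv) = {s : some successor in {Wait, Req, Store, Crit, Init}} = {Wait, Req, Store, Check}
Req ∈ Sat(EX recv) = {Wait, Req, Store, Check}, so the formula holds at Req.

Yes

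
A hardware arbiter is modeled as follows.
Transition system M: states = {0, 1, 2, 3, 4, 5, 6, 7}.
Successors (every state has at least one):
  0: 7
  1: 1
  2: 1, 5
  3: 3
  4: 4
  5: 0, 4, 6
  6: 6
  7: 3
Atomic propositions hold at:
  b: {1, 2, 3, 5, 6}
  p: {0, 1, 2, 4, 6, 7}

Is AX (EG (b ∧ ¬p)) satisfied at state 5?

No

Sat(¬p) = {3, 5}
Sat(b ∧ ¬p) = {3, 5}
EG (b ∧ ¬p): greatest fixpoint, start Z0 = {3, 5}, keep only states in Sat with some successor in Z. Z1 = {3}; fixed.
Sat(EG (b ∧ ¬p)) = {3}
Sat(AX (EG (b ∧ ¬p))) = {s : every successor in {3}} = {3, 7}
5 ∉ Sat(AX (EG (b ∧ ¬p))) = {3, 7}, so the formula does not hold at 5.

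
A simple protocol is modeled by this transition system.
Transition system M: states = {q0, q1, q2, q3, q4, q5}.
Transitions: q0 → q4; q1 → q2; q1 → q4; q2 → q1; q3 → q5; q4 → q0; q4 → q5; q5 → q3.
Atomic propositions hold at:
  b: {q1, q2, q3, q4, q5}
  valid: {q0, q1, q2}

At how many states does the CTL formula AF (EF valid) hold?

EF valid: least fixpoint, start Z0 = {q0, q1, q2}, add states with some successor in Z. Z1 = {q0, q1, q2, q4}; fixed.
Sat(EF valid) = {q0, q1, q2, q4}
AF (EF valid): least fixpoint, start Z0 = {q0, q1, q2, q4}, add states with every successor in Z. Already a fixed point.
Sat(AF (EF valid)) = {q0, q1, q2, q4}
|Sat(AF (EF valid))| = |{q0, q1, q2, q4}| = 4.

4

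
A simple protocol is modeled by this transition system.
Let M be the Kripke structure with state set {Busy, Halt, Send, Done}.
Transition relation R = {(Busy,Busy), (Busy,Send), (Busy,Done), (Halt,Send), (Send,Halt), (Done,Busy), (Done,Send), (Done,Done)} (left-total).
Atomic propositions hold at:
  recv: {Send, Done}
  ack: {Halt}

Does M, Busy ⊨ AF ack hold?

No

AF ack: least fixpoint, start Z0 = {Halt}, add states with every successor in Z. Z1 = {Halt, Send}; fixed.
Sat(AF ack) = {Halt, Send}
Busy ∉ Sat(AF ack) = {Halt, Send}, so the formula does not hold at Busy.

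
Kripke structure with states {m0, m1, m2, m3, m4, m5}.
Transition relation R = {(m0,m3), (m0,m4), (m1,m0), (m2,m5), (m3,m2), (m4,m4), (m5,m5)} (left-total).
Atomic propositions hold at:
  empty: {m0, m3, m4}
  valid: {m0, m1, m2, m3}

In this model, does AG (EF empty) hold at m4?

Yes

EF empty: least fixpoint, start Z0 = {m0, m3, m4}, add states with some successor in Z. Z1 = {m0, m1, m3, m4}; fixed.
Sat(EF empty) = {m0, m1, m3, m4}
AG (EF empty): greatest fixpoint, start Z0 = {m0, m1, m3, m4}, keep only states in Sat with every successor in Z. Z1 = {m0, m1, m4}; Z2 = {m1, m4}; Z3 = {m4}; fixed.
Sat(AG (EF empty)) = {m4}
m4 ∈ Sat(AG (EF empty)) = {m4}, so the formula holds at m4.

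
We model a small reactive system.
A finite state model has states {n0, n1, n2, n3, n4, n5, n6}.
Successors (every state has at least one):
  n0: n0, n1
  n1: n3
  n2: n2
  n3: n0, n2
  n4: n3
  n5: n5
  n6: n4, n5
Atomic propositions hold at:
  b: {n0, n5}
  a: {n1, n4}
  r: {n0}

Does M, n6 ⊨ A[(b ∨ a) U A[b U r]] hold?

No

Sat(b ∨ a) = {n0, n1, n4, n5}
A[b U r]: least fixpoint, start Z0 = Sat(r) = {n0}, add states in Sat(b) with every successor in Z. Already a fixed point.
Sat(A[b U r]) = {n0}
A[(b ∨ a) U A[b U r]]: least fixpoint, start Z0 = Sat(A[b U r]) = {n0}, add states in Sat(b ∨ a) with every successor in Z. Already a fixed point.
Sat(A[(b ∨ a) U A[b U r]]) = {n0}
n6 ∉ Sat(A[(b ∨ a) U A[b U r]]) = {n0}, so the formula does not hold at n6.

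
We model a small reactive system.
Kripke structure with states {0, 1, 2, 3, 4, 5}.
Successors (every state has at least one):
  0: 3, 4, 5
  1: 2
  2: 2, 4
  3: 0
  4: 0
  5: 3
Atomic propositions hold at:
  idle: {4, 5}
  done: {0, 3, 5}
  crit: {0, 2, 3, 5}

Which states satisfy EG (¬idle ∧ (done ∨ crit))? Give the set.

{0, 2, 3}

Sat(¬idle) = {0, 1, 2, 3}
Sat(done ∨ crit) = {0, 2, 3, 5}
Sat(¬idle ∧ (done ∨ crit)) = {0, 2, 3}
EG (¬idle ∧ (done ∨ crit)): greatest fixpoint, start Z0 = {0, 2, 3}, keep only states in Sat with some successor in Z. Already a fixed point.
Sat(EG (¬idle ∧ (done ∨ crit))) = {0, 2, 3}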